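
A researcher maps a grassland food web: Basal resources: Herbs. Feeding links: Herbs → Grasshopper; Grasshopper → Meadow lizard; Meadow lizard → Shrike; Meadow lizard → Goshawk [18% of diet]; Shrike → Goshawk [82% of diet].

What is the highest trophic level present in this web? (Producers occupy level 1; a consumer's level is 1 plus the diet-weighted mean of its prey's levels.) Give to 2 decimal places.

4.82

Grasshopper: 1 + 1 = 2
Meadow lizard: 1 + 2 = 3
Shrike: 1 + 3 = 4
Goshawk: 1 + (0.18×3 + 0.82×4) = 4.82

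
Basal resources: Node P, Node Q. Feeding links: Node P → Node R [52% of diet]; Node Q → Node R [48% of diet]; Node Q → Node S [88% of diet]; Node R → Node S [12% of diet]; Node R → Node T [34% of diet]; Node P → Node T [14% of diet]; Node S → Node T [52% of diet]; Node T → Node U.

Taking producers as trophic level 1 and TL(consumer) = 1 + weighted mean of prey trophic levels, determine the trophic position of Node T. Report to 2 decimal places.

2.92

Node R: 1 + (0.52×1 + 0.48×1) = 2
Node S: 1 + (0.88×1 + 0.12×2) = 2.12
Node T: 1 + (0.34×2 + 0.14×1 + 0.52×2.12) = 2.9224
Node U: 1 + 2.9224 = 3.9224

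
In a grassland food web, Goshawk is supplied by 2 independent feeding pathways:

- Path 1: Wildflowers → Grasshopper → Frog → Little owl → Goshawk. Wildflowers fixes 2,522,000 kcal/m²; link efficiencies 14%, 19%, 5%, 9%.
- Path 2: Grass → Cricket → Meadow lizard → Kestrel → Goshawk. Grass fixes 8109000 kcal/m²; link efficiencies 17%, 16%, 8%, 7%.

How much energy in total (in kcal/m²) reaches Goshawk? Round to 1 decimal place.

1537.0 kcal/m²

Path 1: 2522000 × 0.14 × 0.19 × 0.05 × 0.09 = 301.8834 kcal/m²
Path 2: 8109000 × 0.17 × 0.16 × 0.08 × 0.07 = 1235.16288 kcal/m²
Total at Goshawk: 301.8834 + 1235.16288 = 1537.04628 kcal/m²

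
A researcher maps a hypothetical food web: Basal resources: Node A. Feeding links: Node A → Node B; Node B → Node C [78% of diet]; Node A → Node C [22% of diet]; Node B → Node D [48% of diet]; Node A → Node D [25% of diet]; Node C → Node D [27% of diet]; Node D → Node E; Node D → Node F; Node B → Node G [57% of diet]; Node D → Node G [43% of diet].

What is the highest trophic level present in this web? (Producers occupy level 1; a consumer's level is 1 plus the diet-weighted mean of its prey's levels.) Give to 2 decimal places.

3.96

Node B: 1 + 1 = 2
Node C: 1 + (0.78×2 + 0.22×1) = 2.78
Node D: 1 + (0.48×2 + 0.25×1 + 0.27×2.78) = 2.9606
Node E: 1 + 2.9606 = 3.9606
Node F: 1 + 2.9606 = 3.9606
Node G: 1 + (0.57×2 + 0.43×2.9606) = 3.413058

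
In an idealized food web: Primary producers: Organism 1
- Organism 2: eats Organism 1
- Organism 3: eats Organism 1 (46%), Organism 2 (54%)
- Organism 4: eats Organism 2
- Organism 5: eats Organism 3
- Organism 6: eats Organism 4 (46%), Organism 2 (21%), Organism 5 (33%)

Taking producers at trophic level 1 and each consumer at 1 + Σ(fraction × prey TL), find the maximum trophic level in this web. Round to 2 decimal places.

3.97

Organism 2: 1 + 1 = 2
Organism 3: 1 + (0.46×1 + 0.54×2) = 2.54
Organism 4: 1 + 2 = 3
Organism 5: 1 + 2.54 = 3.54
Organism 6: 1 + (0.46×3 + 0.21×2 + 0.33×3.54) = 3.9682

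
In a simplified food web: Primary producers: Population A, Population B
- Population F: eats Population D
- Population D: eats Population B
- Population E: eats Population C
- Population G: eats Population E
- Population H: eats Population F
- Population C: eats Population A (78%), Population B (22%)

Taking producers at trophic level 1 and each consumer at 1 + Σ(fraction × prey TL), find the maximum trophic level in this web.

Population C: 1 + (0.78×1 + 0.22×1) = 2
Population D: 1 + 1 = 2
Population E: 1 + 2 = 3
Population F: 1 + 2 = 3
Population G: 1 + 3 = 4
Population H: 1 + 3 = 4

4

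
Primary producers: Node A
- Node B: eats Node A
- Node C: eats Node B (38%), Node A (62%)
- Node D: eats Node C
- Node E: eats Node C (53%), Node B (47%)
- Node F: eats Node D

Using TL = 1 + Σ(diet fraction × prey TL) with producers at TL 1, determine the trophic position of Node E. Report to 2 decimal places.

3.20

Node B: 1 + 1 = 2
Node C: 1 + (0.38×2 + 0.62×1) = 2.38
Node D: 1 + 2.38 = 3.38
Node E: 1 + (0.53×2.38 + 0.47×2) = 3.2014
Node F: 1 + 3.38 = 4.38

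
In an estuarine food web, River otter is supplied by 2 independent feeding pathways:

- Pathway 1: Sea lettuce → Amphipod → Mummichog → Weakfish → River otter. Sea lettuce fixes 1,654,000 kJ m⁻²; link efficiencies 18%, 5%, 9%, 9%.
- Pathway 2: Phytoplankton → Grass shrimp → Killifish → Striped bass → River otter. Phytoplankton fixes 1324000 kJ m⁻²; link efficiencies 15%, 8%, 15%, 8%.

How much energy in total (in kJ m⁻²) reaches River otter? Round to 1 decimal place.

311.2 kJ m⁻²

Pathway 1: 1654000 × 0.18 × 0.05 × 0.09 × 0.09 = 120.5766 kJ m⁻²
Pathway 2: 1324000 × 0.15 × 0.08 × 0.15 × 0.08 = 190.656 kJ m⁻²
Total at River otter: 120.5766 + 190.656 = 311.2326 kJ m⁻²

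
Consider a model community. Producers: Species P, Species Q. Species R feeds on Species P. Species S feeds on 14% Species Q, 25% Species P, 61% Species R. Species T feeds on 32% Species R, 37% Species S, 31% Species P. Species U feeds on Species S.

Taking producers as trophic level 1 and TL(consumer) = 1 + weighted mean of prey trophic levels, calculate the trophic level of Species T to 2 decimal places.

Species R: 1 + 1 = 2
Species S: 1 + (0.14×1 + 0.25×1 + 0.61×2) = 2.61
Species T: 1 + (0.32×2 + 0.37×2.61 + 0.31×1) = 2.9157
Species U: 1 + 2.61 = 3.61

2.92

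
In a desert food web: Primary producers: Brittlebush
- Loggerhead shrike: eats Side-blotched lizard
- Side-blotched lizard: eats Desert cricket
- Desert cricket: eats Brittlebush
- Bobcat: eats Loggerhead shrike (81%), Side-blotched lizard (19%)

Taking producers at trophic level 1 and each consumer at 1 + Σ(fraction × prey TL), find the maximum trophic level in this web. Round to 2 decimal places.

4.81

Desert cricket: 1 + 1 = 2
Side-blotched lizard: 1 + 2 = 3
Loggerhead shrike: 1 + 3 = 4
Bobcat: 1 + (0.81×4 + 0.19×3) = 4.81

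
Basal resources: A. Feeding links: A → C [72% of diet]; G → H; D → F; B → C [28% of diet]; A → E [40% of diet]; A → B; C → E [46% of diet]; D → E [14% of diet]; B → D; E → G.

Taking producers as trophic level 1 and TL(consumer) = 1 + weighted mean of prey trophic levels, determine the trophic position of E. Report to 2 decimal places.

B: 1 + 1 = 2
C: 1 + (0.72×1 + 0.28×2) = 2.28
D: 1 + 2 = 3
E: 1 + (0.14×3 + 0.4×1 + 0.46×2.28) = 2.8688
F: 1 + 3 = 4
G: 1 + 2.8688 = 3.8688
H: 1 + 3.8688 = 4.8688

2.87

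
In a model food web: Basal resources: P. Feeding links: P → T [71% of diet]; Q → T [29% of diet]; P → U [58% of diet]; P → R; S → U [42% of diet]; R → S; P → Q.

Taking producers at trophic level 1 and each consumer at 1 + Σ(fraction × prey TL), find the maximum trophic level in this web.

3

Q: 1 + 1 = 2
R: 1 + 1 = 2
S: 1 + 2 = 3
T: 1 + (0.71×1 + 0.29×2) = 2.29
U: 1 + (0.42×3 + 0.58×1) = 2.84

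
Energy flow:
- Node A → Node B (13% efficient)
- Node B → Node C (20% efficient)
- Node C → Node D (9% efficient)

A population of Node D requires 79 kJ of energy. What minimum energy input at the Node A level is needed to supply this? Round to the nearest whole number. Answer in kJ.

33761 kJ

Cumulative transfer efficiency: 0.13 × 0.2 × 0.09 = 0.00234
Node A energy = 79 / 0.00234 = 33761 kJ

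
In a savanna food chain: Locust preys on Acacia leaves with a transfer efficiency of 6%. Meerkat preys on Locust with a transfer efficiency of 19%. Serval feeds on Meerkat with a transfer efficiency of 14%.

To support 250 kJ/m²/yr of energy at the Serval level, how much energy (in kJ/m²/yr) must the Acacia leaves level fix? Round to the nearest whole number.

Cumulative transfer efficiency: 0.06 × 0.19 × 0.14 = 0.001596
Acacia leaves energy = 250 / 0.001596 = 156642 kJ/m²/yr

156642 kJ/m²/yr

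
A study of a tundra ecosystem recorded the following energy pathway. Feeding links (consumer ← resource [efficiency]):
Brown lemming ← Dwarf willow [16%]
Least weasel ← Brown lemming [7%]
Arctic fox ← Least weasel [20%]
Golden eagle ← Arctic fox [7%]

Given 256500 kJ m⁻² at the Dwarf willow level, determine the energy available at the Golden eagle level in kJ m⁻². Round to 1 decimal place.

40.2 kJ m⁻²

Brown lemming: 256500 × 0.16 = 41040 kJ m⁻²
Least weasel: 41040 × 0.07 = 2872.8 kJ m⁻²
Arctic fox: 2872.8 × 0.2 = 574.56 kJ m⁻²
Golden eagle: 574.56 × 0.07 = 40.2192 kJ m⁻²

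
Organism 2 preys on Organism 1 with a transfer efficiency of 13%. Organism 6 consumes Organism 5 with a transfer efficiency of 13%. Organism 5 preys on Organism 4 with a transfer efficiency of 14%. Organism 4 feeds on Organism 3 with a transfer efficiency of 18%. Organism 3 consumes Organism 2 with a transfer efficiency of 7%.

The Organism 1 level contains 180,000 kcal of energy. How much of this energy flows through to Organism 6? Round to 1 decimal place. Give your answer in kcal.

Organism 2: 180000 × 0.13 = 23400 kcal
Organism 3: 23400 × 0.07 = 1638 kcal
Organism 4: 1638 × 0.18 = 294.84 kcal
Organism 5: 294.84 × 0.14 = 41.2776 kcal
Organism 6: 41.2776 × 0.13 = 5.366088 kcal

5.4 kcal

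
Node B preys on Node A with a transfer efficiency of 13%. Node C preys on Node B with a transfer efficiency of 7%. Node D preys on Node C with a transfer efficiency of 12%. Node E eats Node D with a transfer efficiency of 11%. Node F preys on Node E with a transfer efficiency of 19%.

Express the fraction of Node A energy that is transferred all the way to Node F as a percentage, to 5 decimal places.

0.00228%

Product of link efficiencies: 0.13 × 0.07 × 0.12 × 0.11 × 0.19 = 0.0000228228
As a percentage: 0.0000228228 × 100 = 0.00228%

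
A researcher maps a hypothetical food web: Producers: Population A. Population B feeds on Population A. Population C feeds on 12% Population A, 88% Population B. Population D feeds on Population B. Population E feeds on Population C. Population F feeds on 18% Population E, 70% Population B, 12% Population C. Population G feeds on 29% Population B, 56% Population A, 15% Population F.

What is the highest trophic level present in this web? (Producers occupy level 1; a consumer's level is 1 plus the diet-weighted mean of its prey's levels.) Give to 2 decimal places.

3.88

Population B: 1 + 1 = 2
Population C: 1 + (0.12×1 + 0.88×2) = 2.88
Population D: 1 + 2 = 3
Population E: 1 + 2.88 = 3.88
Population F: 1 + (0.18×3.88 + 0.7×2 + 0.12×2.88) = 3.444
Population G: 1 + (0.29×2 + 0.56×1 + 0.15×3.444) = 2.6566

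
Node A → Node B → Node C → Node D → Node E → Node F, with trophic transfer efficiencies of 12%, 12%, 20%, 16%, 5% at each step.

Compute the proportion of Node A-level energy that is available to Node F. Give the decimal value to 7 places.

0.0000230

Product of link efficiencies: 0.12 × 0.12 × 0.2 × 0.16 × 0.05 = 0.00002304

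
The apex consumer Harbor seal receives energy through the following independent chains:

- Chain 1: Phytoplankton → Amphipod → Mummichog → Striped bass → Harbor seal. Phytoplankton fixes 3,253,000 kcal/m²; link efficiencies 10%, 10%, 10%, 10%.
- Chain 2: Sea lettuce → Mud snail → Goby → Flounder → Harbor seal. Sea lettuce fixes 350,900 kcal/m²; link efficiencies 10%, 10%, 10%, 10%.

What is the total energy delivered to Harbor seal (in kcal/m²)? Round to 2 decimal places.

Chain 1: 3253000 × 0.1 × 0.1 × 0.1 × 0.1 = 325.3 kcal/m²
Chain 2: 350900 × 0.1 × 0.1 × 0.1 × 0.1 = 35.09 kcal/m²
Total at Harbor seal: 325.3 + 35.09 = 360.39 kcal/m²

360.39 kcal/m²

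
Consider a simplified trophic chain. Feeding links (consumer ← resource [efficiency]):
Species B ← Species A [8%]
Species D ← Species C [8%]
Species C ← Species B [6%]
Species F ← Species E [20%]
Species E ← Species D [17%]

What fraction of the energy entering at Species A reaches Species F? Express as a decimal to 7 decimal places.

0.0000131

Product of link efficiencies: 0.08 × 0.06 × 0.08 × 0.17 × 0.2 = 0.000013056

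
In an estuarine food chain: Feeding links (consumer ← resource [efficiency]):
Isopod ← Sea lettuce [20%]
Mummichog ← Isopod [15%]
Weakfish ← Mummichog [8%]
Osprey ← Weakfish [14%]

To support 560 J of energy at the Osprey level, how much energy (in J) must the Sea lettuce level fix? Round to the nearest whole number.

Cumulative transfer efficiency: 0.2 × 0.15 × 0.08 × 0.14 = 0.000336
Sea lettuce energy = 560 / 0.000336 = 1666667 J

1666667 J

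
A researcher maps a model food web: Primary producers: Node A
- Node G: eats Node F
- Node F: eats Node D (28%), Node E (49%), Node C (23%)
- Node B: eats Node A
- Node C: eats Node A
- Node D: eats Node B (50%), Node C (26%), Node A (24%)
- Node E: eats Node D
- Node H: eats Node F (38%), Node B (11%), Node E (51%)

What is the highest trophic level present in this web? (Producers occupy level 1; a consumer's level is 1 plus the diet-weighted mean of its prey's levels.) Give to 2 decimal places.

Node B: 1 + 1 = 2
Node C: 1 + 1 = 2
Node D: 1 + (0.5×2 + 0.26×2 + 0.24×1) = 2.76
Node E: 1 + 2.76 = 3.76
Node F: 1 + (0.28×2.76 + 0.49×3.76 + 0.23×2) = 4.0752
Node G: 1 + 4.0752 = 5.0752
Node H: 1 + (0.38×4.0752 + 0.11×2 + 0.51×3.76) = 4.686176

5.08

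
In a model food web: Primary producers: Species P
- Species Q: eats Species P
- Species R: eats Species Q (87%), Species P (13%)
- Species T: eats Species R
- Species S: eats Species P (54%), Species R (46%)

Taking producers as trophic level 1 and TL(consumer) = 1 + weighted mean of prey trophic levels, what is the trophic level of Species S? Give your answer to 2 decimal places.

Species Q: 1 + 1 = 2
Species R: 1 + (0.87×2 + 0.13×1) = 2.87
Species S: 1 + (0.54×1 + 0.46×2.87) = 2.8602
Species T: 1 + 2.87 = 3.87

2.86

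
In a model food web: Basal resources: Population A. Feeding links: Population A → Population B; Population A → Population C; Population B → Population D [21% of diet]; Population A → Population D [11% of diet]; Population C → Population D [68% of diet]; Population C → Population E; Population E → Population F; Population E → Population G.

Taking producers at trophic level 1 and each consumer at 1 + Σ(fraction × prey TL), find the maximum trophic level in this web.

Population B: 1 + 1 = 2
Population C: 1 + 1 = 2
Population D: 1 + (0.21×2 + 0.11×1 + 0.68×2) = 2.89
Population E: 1 + 2 = 3
Population F: 1 + 3 = 4
Population G: 1 + 3 = 4

4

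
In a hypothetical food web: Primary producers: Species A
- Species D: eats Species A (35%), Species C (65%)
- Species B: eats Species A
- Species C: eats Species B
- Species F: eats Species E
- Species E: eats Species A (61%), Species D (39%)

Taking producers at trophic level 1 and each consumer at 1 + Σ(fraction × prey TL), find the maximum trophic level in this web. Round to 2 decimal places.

Species B: 1 + 1 = 2
Species C: 1 + 2 = 3
Species D: 1 + (0.35×1 + 0.65×3) = 3.3
Species E: 1 + (0.61×1 + 0.39×3.3) = 2.897
Species F: 1 + 2.897 = 3.897

3.90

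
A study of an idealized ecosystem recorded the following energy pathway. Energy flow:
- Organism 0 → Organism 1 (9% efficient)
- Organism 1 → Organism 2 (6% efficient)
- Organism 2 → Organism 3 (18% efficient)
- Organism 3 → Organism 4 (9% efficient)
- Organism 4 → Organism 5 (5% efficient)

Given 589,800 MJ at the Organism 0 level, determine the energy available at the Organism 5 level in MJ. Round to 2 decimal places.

Organism 1: 589800 × 0.09 = 53082 MJ
Organism 2: 53082 × 0.06 = 3184.92 MJ
Organism 3: 3184.92 × 0.18 = 573.2856 MJ
Organism 4: 573.2856 × 0.09 = 51.595704 MJ
Organism 5: 51.595704 × 0.05 = 2.5797852 MJ

2.58 MJ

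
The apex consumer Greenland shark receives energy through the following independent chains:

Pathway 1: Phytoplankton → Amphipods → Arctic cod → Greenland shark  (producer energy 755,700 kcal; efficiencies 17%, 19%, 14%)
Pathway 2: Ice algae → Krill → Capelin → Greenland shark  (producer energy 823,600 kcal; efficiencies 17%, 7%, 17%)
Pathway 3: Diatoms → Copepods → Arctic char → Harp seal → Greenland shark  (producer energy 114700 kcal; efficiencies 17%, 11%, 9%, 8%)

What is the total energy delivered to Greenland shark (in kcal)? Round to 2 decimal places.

Pathway 1: 755700 × 0.17 × 0.19 × 0.14 = 3417.2754 kcal
Pathway 2: 823600 × 0.17 × 0.07 × 0.17 = 1666.1428 kcal
Pathway 3: 114700 × 0.17 × 0.11 × 0.09 × 0.08 = 15.443208 kcal
Total at Greenland shark: 3417.2754 + 1666.1428 + 15.443208 = 5098.861408 kcal

5098.86 kcal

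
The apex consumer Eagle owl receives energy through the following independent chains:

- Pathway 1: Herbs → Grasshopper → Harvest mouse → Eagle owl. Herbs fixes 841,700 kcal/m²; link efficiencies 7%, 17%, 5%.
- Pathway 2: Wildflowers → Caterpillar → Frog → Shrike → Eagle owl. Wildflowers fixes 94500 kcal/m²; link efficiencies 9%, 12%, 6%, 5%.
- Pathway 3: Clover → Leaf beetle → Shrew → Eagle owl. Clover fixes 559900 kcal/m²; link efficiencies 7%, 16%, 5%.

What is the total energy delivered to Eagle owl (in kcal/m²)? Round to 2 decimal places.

Pathway 1: 841700 × 0.07 × 0.17 × 0.05 = 500.8115 kcal/m²
Pathway 2: 94500 × 0.09 × 0.12 × 0.06 × 0.05 = 3.0618 kcal/m²
Pathway 3: 559900 × 0.07 × 0.16 × 0.05 = 313.544 kcal/m²
Total at Eagle owl: 500.8115 + 3.0618 + 313.544 = 817.4173 kcal/m²

817.42 kcal/m²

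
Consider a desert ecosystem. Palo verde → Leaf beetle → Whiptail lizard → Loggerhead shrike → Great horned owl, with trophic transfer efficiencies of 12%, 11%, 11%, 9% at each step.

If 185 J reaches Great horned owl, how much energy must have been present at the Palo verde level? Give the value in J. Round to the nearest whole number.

Cumulative transfer efficiency: 0.12 × 0.11 × 0.11 × 0.09 = 0.00013068
Palo verde energy = 185 / 0.00013068 = 1415672 J

1415672 J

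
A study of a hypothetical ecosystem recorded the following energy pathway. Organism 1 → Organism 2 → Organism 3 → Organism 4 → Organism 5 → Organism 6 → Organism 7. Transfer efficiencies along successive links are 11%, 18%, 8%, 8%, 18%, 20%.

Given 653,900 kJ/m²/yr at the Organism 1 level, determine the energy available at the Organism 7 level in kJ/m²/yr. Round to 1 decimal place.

3.0 kJ/m²/yr

Organism 2: 653900 × 0.11 = 71929 kJ/m²/yr
Organism 3: 71929 × 0.18 = 12947.22 kJ/m²/yr
Organism 4: 12947.22 × 0.08 = 1035.7776 kJ/m²/yr
Organism 5: 1035.7776 × 0.08 = 82.862208 kJ/m²/yr
Organism 6: 82.862208 × 0.18 = 14.91519744 kJ/m²/yr
Organism 7: 14.91519744 × 0.2 = 2.983039488 kJ/m²/yr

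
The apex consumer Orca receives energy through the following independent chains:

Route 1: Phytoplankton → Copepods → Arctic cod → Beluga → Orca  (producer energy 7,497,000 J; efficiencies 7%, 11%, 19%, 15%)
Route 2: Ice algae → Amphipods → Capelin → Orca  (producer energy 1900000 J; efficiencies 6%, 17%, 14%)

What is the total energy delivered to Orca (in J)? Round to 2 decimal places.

Route 1: 7497000 × 0.07 × 0.11 × 0.19 × 0.15 = 1645.21665 J
Route 2: 1900000 × 0.06 × 0.17 × 0.14 = 2713.2 J
Total at Orca: 1645.21665 + 2713.2 = 4358.41665 J

4358.42 J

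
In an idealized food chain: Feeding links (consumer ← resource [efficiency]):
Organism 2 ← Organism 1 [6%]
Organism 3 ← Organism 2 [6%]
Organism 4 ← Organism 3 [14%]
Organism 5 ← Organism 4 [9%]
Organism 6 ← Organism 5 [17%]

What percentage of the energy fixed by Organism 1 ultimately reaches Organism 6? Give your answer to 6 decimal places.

Product of link efficiencies: 0.06 × 0.06 × 0.14 × 0.09 × 0.17 = 0.0000077112
As a percentage: 0.0000077112 × 100 = 0.000771%

0.000771%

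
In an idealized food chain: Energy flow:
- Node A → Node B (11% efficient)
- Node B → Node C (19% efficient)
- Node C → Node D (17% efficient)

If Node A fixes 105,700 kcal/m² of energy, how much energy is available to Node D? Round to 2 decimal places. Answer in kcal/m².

Node B: 105700 × 0.11 = 11627 kcal/m²
Node C: 11627 × 0.19 = 2209.13 kcal/m²
Node D: 2209.13 × 0.17 = 375.5521 kcal/m²

375.55 kcal/m²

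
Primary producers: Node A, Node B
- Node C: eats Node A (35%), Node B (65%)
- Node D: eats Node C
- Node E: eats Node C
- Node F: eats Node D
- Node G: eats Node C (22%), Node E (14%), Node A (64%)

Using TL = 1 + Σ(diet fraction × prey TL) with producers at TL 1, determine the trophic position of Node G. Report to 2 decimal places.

Node C: 1 + (0.35×1 + 0.65×1) = 2
Node D: 1 + 2 = 3
Node E: 1 + 2 = 3
Node F: 1 + 3 = 4
Node G: 1 + (0.22×2 + 0.14×3 + 0.64×1) = 2.5

2.50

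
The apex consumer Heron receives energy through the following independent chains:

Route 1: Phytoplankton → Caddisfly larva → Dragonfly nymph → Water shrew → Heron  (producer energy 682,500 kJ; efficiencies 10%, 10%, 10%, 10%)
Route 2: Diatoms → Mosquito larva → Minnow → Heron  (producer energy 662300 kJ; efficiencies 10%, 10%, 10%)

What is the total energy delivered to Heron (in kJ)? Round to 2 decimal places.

Route 1: 682500 × 0.1 × 0.1 × 0.1 × 0.1 = 68.25 kJ
Route 2: 662300 × 0.1 × 0.1 × 0.1 = 662.3 kJ
Total at Heron: 68.25 + 662.3 = 730.55 kJ

730.55 kJ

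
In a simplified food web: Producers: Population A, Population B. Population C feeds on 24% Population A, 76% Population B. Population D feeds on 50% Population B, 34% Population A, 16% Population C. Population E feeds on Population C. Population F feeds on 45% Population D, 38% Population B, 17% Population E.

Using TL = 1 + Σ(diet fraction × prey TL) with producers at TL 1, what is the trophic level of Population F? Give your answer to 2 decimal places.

Population C: 1 + (0.24×1 + 0.76×1) = 2
Population D: 1 + (0.5×1 + 0.34×1 + 0.16×2) = 2.16
Population E: 1 + 2 = 3
Population F: 1 + (0.45×2.16 + 0.38×1 + 0.17×3) = 2.862

2.86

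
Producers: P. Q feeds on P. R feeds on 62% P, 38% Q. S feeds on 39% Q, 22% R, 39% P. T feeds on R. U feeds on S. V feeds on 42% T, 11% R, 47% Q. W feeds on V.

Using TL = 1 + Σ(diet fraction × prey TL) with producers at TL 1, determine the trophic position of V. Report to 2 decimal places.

3.62

Q: 1 + 1 = 2
R: 1 + (0.62×1 + 0.38×2) = 2.38
S: 1 + (0.39×2 + 0.22×2.38 + 0.39×1) = 2.6936
T: 1 + 2.38 = 3.38
U: 1 + 2.6936 = 3.6936
V: 1 + (0.42×3.38 + 0.11×2.38 + 0.47×2) = 3.6214
W: 1 + 3.6214 = 4.6214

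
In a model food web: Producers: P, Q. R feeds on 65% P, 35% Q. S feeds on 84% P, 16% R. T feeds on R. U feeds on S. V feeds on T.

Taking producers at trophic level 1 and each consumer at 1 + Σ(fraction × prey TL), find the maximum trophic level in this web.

R: 1 + (0.65×1 + 0.35×1) = 2
S: 1 + (0.84×1 + 0.16×2) = 2.16
T: 1 + 2 = 3
U: 1 + 2.16 = 3.16
V: 1 + 3 = 4

4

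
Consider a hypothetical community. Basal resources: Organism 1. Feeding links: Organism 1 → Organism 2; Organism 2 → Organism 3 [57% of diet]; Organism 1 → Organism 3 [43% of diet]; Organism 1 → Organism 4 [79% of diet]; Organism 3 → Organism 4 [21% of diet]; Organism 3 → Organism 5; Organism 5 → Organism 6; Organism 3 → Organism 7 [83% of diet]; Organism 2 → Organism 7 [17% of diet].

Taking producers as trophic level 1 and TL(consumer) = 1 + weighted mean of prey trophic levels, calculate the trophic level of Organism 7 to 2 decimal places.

3.47

Organism 2: 1 + 1 = 2
Organism 3: 1 + (0.57×2 + 0.43×1) = 2.57
Organism 4: 1 + (0.79×1 + 0.21×2.57) = 2.3297
Organism 5: 1 + 2.57 = 3.57
Organism 6: 1 + 3.57 = 4.57
Organism 7: 1 + (0.83×2.57 + 0.17×2) = 3.4731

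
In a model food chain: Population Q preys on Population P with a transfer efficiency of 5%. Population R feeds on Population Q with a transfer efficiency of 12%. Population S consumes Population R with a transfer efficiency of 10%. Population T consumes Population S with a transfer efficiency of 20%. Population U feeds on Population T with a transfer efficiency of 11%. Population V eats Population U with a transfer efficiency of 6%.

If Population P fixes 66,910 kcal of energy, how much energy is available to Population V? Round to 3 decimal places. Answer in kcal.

0.053 kcal

Population Q: 66910 × 0.05 = 3345.5 kcal
Population R: 3345.5 × 0.12 = 401.46 kcal
Population S: 401.46 × 0.1 = 40.146 kcal
Population T: 40.146 × 0.2 = 8.0292 kcal
Population U: 8.0292 × 0.11 = 0.883212 kcal
Population V: 0.883212 × 0.06 = 0.05299272 kcal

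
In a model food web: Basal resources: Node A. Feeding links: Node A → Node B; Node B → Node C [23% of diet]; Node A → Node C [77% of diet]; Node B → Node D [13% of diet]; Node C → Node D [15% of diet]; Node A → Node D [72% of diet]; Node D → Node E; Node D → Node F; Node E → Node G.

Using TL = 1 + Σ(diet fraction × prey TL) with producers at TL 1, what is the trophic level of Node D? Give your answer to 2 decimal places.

2.31

Node B: 1 + 1 = 2
Node C: 1 + (0.23×2 + 0.77×1) = 2.23
Node D: 1 + (0.13×2 + 0.15×2.23 + 0.72×1) = 2.3145
Node E: 1 + 2.3145 = 3.3145
Node F: 1 + 2.3145 = 3.3145
Node G: 1 + 3.3145 = 4.3145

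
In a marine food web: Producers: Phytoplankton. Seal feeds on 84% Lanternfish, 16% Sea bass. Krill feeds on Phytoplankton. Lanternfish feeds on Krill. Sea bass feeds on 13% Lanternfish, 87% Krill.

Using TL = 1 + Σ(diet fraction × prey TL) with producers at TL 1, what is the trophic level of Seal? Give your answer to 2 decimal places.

Krill: 1 + 1 = 2
Lanternfish: 1 + 2 = 3
Sea bass: 1 + (0.13×3 + 0.87×2) = 3.13
Seal: 1 + (0.84×3 + 0.16×3.13) = 4.0208

4.02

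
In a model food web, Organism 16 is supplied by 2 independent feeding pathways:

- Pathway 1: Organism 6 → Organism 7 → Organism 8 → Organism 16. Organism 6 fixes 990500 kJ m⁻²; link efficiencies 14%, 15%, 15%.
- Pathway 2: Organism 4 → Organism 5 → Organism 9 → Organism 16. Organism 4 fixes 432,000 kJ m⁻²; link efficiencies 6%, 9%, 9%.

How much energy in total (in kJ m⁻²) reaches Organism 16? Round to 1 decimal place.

Pathway 1: 990500 × 0.14 × 0.15 × 0.15 = 3120.075 kJ m⁻²
Pathway 2: 432000 × 0.06 × 0.09 × 0.09 = 209.952 kJ m⁻²
Total at Organism 16: 3120.075 + 209.952 = 3330.027 kJ m⁻²

3330.0 kJ m⁻²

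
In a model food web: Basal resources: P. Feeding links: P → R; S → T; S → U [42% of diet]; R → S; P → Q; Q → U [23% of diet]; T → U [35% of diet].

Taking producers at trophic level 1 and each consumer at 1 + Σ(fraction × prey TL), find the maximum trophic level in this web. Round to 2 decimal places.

4.12

Q: 1 + 1 = 2
R: 1 + 1 = 2
S: 1 + 2 = 3
T: 1 + 3 = 4
U: 1 + (0.42×3 + 0.23×2 + 0.35×4) = 4.12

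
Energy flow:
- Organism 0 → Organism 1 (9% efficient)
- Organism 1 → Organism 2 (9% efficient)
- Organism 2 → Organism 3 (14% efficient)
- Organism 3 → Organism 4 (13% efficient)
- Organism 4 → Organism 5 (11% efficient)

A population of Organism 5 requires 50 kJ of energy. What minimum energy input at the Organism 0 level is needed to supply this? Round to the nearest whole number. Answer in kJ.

Cumulative transfer efficiency: 0.09 × 0.09 × 0.14 × 0.13 × 0.11 = 0.0000162162
Organism 0 energy = 50 / 0.0000162162 = 3083336 kJ

3083336 kJ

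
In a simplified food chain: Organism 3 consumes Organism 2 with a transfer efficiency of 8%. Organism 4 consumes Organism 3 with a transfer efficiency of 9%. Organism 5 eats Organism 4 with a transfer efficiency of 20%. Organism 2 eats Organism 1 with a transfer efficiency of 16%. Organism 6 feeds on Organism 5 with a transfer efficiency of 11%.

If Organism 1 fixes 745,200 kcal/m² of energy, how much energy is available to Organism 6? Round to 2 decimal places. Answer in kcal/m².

18.89 kcal/m²

Organism 2: 745200 × 0.16 = 119232 kcal/m²
Organism 3: 119232 × 0.08 = 9538.56 kcal/m²
Organism 4: 9538.56 × 0.09 = 858.4704 kcal/m²
Organism 5: 858.4704 × 0.2 = 171.69408 kcal/m²
Organism 6: 171.69408 × 0.11 = 18.8863488 kcal/m²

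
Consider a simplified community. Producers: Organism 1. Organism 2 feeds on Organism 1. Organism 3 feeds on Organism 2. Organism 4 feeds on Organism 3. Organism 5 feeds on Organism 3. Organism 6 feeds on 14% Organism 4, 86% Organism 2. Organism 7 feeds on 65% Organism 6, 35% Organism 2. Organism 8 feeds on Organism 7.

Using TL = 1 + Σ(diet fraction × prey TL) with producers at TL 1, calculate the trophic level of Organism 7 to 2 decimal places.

3.83

Organism 2: 1 + 1 = 2
Organism 3: 1 + 2 = 3
Organism 4: 1 + 3 = 4
Organism 5: 1 + 3 = 4
Organism 6: 1 + (0.14×4 + 0.86×2) = 3.28
Organism 7: 1 + (0.65×3.28 + 0.35×2) = 3.832
Organism 8: 1 + 3.832 = 4.832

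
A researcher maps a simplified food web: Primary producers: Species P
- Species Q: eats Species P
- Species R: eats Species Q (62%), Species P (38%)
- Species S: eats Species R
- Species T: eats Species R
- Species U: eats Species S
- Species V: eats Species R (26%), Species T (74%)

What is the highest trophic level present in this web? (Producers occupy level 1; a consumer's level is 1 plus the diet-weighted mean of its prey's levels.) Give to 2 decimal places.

4.62

Species Q: 1 + 1 = 2
Species R: 1 + (0.62×2 + 0.38×1) = 2.62
Species S: 1 + 2.62 = 3.62
Species T: 1 + 2.62 = 3.62
Species U: 1 + 3.62 = 4.62
Species V: 1 + (0.26×2.62 + 0.74×3.62) = 4.36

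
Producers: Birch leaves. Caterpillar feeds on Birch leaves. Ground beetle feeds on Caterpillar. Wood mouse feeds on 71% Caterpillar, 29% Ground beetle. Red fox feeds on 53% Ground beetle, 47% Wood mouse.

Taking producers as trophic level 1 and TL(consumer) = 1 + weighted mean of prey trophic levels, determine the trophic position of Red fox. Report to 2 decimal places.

4.14

Caterpillar: 1 + 1 = 2
Ground beetle: 1 + 2 = 3
Wood mouse: 1 + (0.71×2 + 0.29×3) = 3.29
Red fox: 1 + (0.53×3 + 0.47×3.29) = 4.1363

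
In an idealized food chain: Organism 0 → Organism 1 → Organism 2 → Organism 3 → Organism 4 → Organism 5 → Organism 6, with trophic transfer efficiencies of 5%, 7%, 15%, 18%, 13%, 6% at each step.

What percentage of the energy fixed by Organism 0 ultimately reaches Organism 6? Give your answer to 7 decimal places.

0.0000737%

Product of link efficiencies: 0.05 × 0.07 × 0.15 × 0.18 × 0.13 × 0.06 = 0.0000007371
As a percentage: 0.0000007371 × 100 = 0.0000737%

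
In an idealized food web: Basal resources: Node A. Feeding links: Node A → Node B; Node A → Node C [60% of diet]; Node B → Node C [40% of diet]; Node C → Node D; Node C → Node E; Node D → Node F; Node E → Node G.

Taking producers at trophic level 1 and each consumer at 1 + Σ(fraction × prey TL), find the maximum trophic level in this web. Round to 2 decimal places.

4.40

Node B: 1 + 1 = 2
Node C: 1 + (0.6×1 + 0.4×2) = 2.4
Node D: 1 + 2.4 = 3.4
Node E: 1 + 2.4 = 3.4
Node F: 1 + 3.4 = 4.4
Node G: 1 + 3.4 = 4.4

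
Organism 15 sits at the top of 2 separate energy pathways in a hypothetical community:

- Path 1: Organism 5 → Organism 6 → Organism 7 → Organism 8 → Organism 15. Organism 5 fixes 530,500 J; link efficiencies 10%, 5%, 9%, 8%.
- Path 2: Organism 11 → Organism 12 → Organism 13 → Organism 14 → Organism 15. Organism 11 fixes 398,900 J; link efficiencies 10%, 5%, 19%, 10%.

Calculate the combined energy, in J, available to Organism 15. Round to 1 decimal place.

Path 1: 530500 × 0.1 × 0.05 × 0.09 × 0.08 = 19.098 J
Path 2: 398900 × 0.1 × 0.05 × 0.19 × 0.1 = 37.8955 J
Total at Organism 15: 19.098 + 37.8955 = 56.9935 J

57.0 J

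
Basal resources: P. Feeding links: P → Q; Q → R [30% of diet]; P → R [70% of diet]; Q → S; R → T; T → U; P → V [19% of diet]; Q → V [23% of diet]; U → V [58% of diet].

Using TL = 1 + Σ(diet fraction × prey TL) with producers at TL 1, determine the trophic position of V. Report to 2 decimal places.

4.14

Q: 1 + 1 = 2
R: 1 + (0.3×2 + 0.7×1) = 2.3
S: 1 + 2 = 3
T: 1 + 2.3 = 3.3
U: 1 + 3.3 = 4.3
V: 1 + (0.19×1 + 0.23×2 + 0.58×4.3) = 4.144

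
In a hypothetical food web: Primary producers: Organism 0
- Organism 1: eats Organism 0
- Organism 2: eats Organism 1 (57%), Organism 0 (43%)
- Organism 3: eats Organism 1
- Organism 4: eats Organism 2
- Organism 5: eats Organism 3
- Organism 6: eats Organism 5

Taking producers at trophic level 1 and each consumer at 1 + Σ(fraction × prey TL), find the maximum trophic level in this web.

5

Organism 1: 1 + 1 = 2
Organism 2: 1 + (0.57×2 + 0.43×1) = 2.57
Organism 3: 1 + 2 = 3
Organism 4: 1 + 2.57 = 3.57
Organism 5: 1 + 3 = 4
Organism 6: 1 + 4 = 5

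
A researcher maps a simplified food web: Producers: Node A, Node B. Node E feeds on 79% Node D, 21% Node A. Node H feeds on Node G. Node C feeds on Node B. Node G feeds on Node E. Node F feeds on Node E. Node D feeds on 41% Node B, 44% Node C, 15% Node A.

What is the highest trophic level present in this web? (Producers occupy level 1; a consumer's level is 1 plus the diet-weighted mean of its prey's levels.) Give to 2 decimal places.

Node C: 1 + 1 = 2
Node D: 1 + (0.41×1 + 0.44×2 + 0.15×1) = 2.44
Node E: 1 + (0.79×2.44 + 0.21×1) = 3.1376
Node F: 1 + 3.1376 = 4.1376
Node G: 1 + 3.1376 = 4.1376
Node H: 1 + 4.1376 = 5.1376

5.14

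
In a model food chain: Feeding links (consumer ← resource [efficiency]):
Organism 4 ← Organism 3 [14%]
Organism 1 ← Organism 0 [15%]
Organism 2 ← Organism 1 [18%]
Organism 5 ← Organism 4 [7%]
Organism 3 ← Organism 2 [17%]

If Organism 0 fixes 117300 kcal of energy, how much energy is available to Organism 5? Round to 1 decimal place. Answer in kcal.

Organism 1: 117300 × 0.15 = 17595 kcal
Organism 2: 17595 × 0.18 = 3167.1 kcal
Organism 3: 3167.1 × 0.17 = 538.407 kcal
Organism 4: 538.407 × 0.14 = 75.37698 kcal
Organism 5: 75.37698 × 0.07 = 5.2763886 kcal

5.3 kcal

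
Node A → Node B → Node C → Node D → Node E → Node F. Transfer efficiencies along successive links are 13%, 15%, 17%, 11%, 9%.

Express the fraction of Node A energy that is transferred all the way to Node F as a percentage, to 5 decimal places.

0.00328%

Product of link efficiencies: 0.13 × 0.15 × 0.17 × 0.11 × 0.09 = 0.0000328185
As a percentage: 0.0000328185 × 100 = 0.00328%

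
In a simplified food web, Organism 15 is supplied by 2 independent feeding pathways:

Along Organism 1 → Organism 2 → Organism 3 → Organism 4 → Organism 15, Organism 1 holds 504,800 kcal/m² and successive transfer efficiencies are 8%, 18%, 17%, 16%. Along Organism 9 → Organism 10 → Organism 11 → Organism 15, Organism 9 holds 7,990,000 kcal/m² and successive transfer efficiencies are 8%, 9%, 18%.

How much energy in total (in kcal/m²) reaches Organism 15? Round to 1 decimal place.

10552.8 kcal/m²

Via Organism 1: 504800 × 0.08 × 0.18 × 0.17 × 0.16 = 197.720064 kcal/m²
Via Organism 9: 7990000 × 0.08 × 0.09 × 0.18 = 10355.04 kcal/m²
Total at Organism 15: 197.720064 + 10355.04 = 10552.760064 kcal/m²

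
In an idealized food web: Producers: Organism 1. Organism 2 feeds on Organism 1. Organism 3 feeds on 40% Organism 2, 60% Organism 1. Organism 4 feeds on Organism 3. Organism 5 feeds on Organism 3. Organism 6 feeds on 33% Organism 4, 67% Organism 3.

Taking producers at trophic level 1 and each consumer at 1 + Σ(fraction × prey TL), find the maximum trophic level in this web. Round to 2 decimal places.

3.73

Organism 2: 1 + 1 = 2
Organism 3: 1 + (0.4×2 + 0.6×1) = 2.4
Organism 4: 1 + 2.4 = 3.4
Organism 5: 1 + 2.4 = 3.4
Organism 6: 1 + (0.33×3.4 + 0.67×2.4) = 3.73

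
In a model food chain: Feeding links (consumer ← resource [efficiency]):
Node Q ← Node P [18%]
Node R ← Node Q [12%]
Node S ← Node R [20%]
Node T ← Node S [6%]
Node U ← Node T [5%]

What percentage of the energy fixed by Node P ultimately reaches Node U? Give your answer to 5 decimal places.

Product of link efficiencies: 0.18 × 0.12 × 0.2 × 0.06 × 0.05 = 0.00001296
As a percentage: 0.00001296 × 100 = 0.00130%

0.00130%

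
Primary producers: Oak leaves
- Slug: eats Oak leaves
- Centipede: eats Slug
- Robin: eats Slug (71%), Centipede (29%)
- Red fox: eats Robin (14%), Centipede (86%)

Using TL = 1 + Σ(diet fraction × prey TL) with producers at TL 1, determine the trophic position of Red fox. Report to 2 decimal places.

4.04

Slug: 1 + 1 = 2
Centipede: 1 + 2 = 3
Robin: 1 + (0.71×2 + 0.29×3) = 3.29
Red fox: 1 + (0.14×3.29 + 0.86×3) = 4.0406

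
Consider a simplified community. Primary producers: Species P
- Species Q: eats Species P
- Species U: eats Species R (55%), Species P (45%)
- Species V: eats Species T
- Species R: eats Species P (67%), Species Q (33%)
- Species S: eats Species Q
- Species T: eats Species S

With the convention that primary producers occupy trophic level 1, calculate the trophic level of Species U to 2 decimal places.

2.73

Species Q: 1 + 1 = 2
Species R: 1 + (0.67×1 + 0.33×2) = 2.33
Species S: 1 + 2 = 3
Species T: 1 + 3 = 4
Species U: 1 + (0.55×2.33 + 0.45×1) = 2.7315
Species V: 1 + 4 = 5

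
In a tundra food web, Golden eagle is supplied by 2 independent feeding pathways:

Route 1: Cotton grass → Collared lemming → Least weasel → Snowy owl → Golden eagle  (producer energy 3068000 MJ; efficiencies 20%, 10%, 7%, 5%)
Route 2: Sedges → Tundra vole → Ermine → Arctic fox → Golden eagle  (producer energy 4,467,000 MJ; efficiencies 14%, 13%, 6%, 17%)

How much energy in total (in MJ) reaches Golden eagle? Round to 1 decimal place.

Route 1: 3068000 × 0.2 × 0.1 × 0.07 × 0.05 = 214.76 MJ
Route 2: 4467000 × 0.14 × 0.13 × 0.06 × 0.17 = 829.25388 MJ
Total at Golden eagle: 214.76 + 829.25388 = 1044.01388 MJ

1044.0 MJ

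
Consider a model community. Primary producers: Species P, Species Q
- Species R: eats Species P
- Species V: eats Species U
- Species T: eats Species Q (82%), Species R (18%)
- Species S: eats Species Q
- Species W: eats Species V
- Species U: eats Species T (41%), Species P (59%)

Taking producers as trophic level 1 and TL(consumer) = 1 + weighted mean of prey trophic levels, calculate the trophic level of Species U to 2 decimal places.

2.48

Species R: 1 + 1 = 2
Species S: 1 + 1 = 2
Species T: 1 + (0.82×1 + 0.18×2) = 2.18
Species U: 1 + (0.41×2.18 + 0.59×1) = 2.4838
Species V: 1 + 2.4838 = 3.4838
Species W: 1 + 3.4838 = 4.4838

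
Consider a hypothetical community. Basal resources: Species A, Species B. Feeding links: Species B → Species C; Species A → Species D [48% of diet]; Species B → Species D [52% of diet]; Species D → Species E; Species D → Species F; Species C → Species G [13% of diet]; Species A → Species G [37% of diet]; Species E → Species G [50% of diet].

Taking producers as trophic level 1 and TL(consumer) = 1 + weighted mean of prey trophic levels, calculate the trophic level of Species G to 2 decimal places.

3.13

Species C: 1 + 1 = 2
Species D: 1 + (0.48×1 + 0.52×1) = 2
Species E: 1 + 2 = 3
Species F: 1 + 2 = 3
Species G: 1 + (0.13×2 + 0.37×1 + 0.5×3) = 3.13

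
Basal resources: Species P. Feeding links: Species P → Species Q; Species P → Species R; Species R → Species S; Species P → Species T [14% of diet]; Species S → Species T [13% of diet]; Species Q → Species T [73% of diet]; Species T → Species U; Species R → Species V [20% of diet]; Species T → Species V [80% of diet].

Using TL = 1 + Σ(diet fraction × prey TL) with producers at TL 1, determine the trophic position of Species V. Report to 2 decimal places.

3.79

Species Q: 1 + 1 = 2
Species R: 1 + 1 = 2
Species S: 1 + 2 = 3
Species T: 1 + (0.14×1 + 0.13×3 + 0.73×2) = 2.99
Species U: 1 + 2.99 = 3.99
Species V: 1 + (0.2×2 + 0.8×2.99) = 3.792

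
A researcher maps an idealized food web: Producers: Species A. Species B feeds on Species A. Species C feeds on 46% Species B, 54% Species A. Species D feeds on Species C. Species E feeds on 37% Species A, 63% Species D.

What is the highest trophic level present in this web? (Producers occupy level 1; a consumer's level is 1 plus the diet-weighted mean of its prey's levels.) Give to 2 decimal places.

Species B: 1 + 1 = 2
Species C: 1 + (0.46×2 + 0.54×1) = 2.46
Species D: 1 + 2.46 = 3.46
Species E: 1 + (0.37×1 + 0.63×3.46) = 3.5498

3.55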